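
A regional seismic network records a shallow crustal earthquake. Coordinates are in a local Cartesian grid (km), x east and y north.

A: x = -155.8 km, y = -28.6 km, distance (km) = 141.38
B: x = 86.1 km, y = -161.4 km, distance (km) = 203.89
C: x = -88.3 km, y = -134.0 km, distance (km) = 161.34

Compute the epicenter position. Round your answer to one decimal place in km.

-20.5 km east, 12.4 km north

Circle about each station: (x + 155.8)² + (y + 28.6)² = 141.38²; (x − 86.1)² + (y + 161.4)² = 203.89²; (x + 88.3)² + (y + 134.0)² = 161.34².
Subtracting pairs of circle equations eliminates x²+y² and gives linear equations (the radical axes):
483.8 x − 265.6 y = -13211.26
135.0 x − 210.8 y = -5381.00
Solving the 2×2 system: x ≈ -20.5, y ≈ 12.4 km.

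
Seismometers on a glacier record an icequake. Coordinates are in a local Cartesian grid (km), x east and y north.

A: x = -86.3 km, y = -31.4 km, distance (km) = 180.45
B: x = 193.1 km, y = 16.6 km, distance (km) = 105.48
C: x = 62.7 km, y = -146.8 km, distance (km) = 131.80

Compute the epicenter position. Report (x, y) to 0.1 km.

93.7 km east, -18.7 km north

Circle about each station: (x + 86.3)² + (y + 31.4)² = 180.45²; (x − 193.1)² + (y − 16.6)² = 105.48²; (x − 62.7)² + (y + 146.8)² = 131.80².
Subtracting the A equation from the B and C equations removes the quadratic terms:
558.8 x + 96.0 y = 50565.69
298.0 x − 230.8 y = 32238.84
Solving the 2×2 system: x ≈ 93.7, y ≈ -18.7 km.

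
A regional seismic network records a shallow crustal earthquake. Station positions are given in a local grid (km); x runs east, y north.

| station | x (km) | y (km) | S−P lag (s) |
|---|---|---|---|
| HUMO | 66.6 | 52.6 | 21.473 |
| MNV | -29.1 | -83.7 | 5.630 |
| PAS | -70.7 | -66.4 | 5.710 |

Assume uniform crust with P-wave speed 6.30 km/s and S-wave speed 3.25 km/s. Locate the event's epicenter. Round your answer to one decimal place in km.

x ≈ -37.7 km, y ≈ -46.9 km

Distance from S−P lag: d = Δt · v_P v_S / (v_P − v_S) = Δt · (6.30·3.25)/(6.30−3.25) ≈ 6.7131·Δt.
So d_HUMO = 144.15, d_MNV = 37.79, d_PAS = 38.33 km.
Circle about each station: (x − 66.6)² + (y − 52.6)² = 144.15²; (x + 29.1)² + (y + 83.7)² = 37.79²; (x + 70.7)² + (y + 66.4)² = 38.33².
Subtracting the HUMO equation from the MNV and PAS equations removes the quadratic terms:
-191.4 x − 272.6 y = 20001.32
-274.6 x − 238.0 y = 21515.16
Solving the 2×2 system: x ≈ -37.7, y ≈ -46.9 km.
Check against HUMO (with the unrounded x, y): √((x − 66.6)²+(y − 52.6)²) = 144.15 ≈ 144.15 km. ✓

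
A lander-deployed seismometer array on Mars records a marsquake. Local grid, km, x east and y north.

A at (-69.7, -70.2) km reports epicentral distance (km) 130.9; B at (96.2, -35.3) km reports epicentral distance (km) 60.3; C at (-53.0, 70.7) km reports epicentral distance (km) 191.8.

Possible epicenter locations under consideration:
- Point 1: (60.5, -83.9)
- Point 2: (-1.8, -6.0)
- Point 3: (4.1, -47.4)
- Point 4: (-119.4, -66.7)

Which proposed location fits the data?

Point 1

For each candidate, compare |candidate − station| to the reported distance:
Point 1: residuals A 0.0, B 0.0, C 0.0 → max 0.0 km
Point 2: residuals A 37.5, B 42.0, C 99.6 → max 99.6 km
Point 3: residuals A 53.7, B 32.6, C 60.6 → max 60.6 km
Point 4: residuals A 81.1, B 157.6, C 39.2 → max 157.6 km
Only Point 1 has all residuals ≈ 0.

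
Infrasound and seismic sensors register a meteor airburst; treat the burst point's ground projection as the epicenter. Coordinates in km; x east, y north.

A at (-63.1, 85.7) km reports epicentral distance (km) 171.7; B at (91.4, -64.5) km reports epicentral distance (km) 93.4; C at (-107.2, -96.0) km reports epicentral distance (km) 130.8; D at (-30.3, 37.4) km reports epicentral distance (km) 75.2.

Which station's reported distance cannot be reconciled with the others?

Solve using three stations at a time. Using B, C, D (subtract circle equations pairwise → linear system) gives (x, y) ≈ (5.1, -28.9).
Distances from that point to each station vs reported:
  A: calculated 133.4 vs reported 171.7 → residual 38.3 km
  B: calculated 93.4 vs reported 93.4 → residual 0.0 km
  C: calculated 130.8 vs reported 130.8 → residual 0.0 km
  D: calculated 75.2 vs reported 75.2 → residual 0.0 km
B, C, D are mutually consistent (residuals ≈ 0); A is off by 38.3 km.

A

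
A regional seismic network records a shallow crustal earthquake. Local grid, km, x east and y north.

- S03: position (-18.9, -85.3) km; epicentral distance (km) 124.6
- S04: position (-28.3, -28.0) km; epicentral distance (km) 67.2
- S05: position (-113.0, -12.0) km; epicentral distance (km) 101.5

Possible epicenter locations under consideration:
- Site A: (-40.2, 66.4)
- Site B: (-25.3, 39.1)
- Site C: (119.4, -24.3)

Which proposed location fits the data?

For each candidate, compare |candidate − station| to the reported distance:
Site A: residuals S03 28.6, S04 27.9, S05 5.5 → max 28.6 km
Site B: residuals S03 0.0, S04 0.0, S05 0.0 → max 0.0 km
Site C: residuals S03 26.6, S04 80.5, S05 131.2 → max 131.2 km
Only Site B has all residuals ≈ 0.

Site B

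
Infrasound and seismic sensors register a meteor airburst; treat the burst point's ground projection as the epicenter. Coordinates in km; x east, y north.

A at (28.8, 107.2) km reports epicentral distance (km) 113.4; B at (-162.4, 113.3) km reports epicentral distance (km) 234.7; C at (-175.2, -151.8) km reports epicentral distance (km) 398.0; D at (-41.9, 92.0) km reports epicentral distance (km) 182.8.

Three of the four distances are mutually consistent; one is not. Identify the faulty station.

B

Solve using three stations at a time. Using A, C, D (subtract circle equations pairwise → linear system) gives (x, y) ≈ (140.9, 90.1).
Distances from that point to each station vs reported:
  A: calculated 113.4 vs reported 113.4 → residual 0.0 km
  B: calculated 304.2 vs reported 234.7 → residual 69.5 km
  C: calculated 398.0 vs reported 398.0 → residual 0.0 km
  D: calculated 182.8 vs reported 182.8 → residual 0.0 km
A, C, D are mutually consistent (residuals ≈ 0); B is off by 69.5 km.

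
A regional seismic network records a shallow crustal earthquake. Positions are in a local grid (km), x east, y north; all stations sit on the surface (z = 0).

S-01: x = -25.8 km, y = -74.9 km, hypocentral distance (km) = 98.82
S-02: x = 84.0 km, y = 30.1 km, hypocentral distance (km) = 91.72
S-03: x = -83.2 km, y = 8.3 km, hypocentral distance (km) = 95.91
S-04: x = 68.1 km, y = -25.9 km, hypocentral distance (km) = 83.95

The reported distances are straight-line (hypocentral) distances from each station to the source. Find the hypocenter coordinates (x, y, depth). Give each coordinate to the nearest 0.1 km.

Each station gives a sphere (x−x_i)² + (y−y_i)² + z² = d_i² (stations at z=0).
Subtracting the S-01 sphere from S-02 and S-03: z² cancels, leaving linear equations in x and y:
219.6 x + 210.0 y = 3039.19
-114.8 x + 166.4 y = 1282.14
Solving: x ≈ 3.899, y ≈ 10.395 km (keep extra digits for the depth step; rounded: 3.9, 10.4).
Then from the S-01 sphere: z² = 98.82² − (x + 25.8)² − (y + 74.9)² with x = 3.899, y = 10.395, so z ≈ 40.101 ≈ 40.1 km.

x ≈ 3.9 km, y ≈ 10.4 km, depth ≈ 40.1 km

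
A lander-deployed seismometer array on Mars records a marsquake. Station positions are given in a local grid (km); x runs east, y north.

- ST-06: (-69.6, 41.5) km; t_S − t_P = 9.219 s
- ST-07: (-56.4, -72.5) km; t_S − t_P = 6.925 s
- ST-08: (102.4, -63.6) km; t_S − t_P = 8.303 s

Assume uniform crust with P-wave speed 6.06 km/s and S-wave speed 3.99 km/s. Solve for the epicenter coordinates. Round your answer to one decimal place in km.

x ≈ 11.8 km, y ≈ -29.0 km

Distance from S−P lag: d = Δt · v_P v_S / (v_P − v_S) = Δt · (6.06·3.99)/(6.06−3.99) ≈ 11.6809·Δt.
So d_ST-06 = 107.69, d_ST-07 = 80.89, d_ST-08 = 96.99 km.
Circle about each station: (x + 69.6)² + (y − 41.5)² = 107.69²; (x + 56.4)² + (y + 72.5)² = 80.89²; (x − 102.4)² + (y + 63.6)² = 96.99².
Subtracting pairs of circle equations eliminates x²+y² and gives linear equations (the radical axes):
26.4 x − 228.0 y = 6924.74
344.0 x − 210.2 y = 10154.39
Solving the 2×2 system: x ≈ 11.8, y ≈ -29.0 km.
Check against ST-06 (with the unrounded x, y): √((x + 69.6)²+(y − 41.5)²) = 107.69 ≈ 107.69 km. ✓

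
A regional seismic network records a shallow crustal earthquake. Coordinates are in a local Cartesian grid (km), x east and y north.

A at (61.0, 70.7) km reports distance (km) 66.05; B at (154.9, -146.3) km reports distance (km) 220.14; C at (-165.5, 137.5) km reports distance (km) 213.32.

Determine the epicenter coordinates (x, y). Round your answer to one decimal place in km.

(14.8, 23.5)

Circle about each station: (x − 61.0)² + (y − 70.7)² = 66.05²; (x − 154.9)² + (y + 146.3)² = 220.14²; (x + 165.5)² + (y − 137.5)² = 213.32².
Subtracting the A equation from the B and C equations removes the quadratic terms:
187.8 x − 434.0 y = -7420.81
-453.0 x + 133.6 y = -3565.81
Solving the 2×2 system: x ≈ 14.8, y ≈ 23.5 km.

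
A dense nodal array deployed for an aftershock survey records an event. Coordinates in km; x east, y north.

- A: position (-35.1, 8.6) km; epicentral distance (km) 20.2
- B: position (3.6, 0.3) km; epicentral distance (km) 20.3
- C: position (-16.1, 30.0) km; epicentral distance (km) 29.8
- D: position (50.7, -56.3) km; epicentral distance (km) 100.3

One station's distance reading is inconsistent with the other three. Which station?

Solve using three stations at a time. Using A, B, C (subtract circle equations pairwise → linear system) gives (x, y) ≈ (-16.7, 0.2).
Distances from that point to each station vs reported:
  A: calculated 20.2 vs reported 20.2 → residual 0.0 km
  B: calculated 20.3 vs reported 20.3 → residual 0.0 km
  C: calculated 29.8 vs reported 29.8 → residual 0.0 km
  D: calculated 88.0 vs reported 100.3 → residual 12.3 km
A, B, C are mutually consistent (residuals ≈ 0); D is off by 12.3 km.

D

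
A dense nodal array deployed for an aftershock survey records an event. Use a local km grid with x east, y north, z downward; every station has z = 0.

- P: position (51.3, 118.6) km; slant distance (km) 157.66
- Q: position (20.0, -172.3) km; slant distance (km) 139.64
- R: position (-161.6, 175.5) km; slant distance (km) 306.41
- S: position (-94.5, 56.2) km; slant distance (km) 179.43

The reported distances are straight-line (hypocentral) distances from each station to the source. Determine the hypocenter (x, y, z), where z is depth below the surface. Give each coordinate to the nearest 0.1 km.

x ≈ 57.4 km, y ≈ -38.4 km, depth ≈ 13.1 km

Each station gives a sphere (x−x_i)² + (y−y_i)² + z² = d_i² (stations at z=0).
Subtracting the P sphere from Q and R: z² cancels, leaving linear equations in x and y:
-62.6 x − 581.8 y = 18746.99
-425.8 x + 113.8 y = -28813.25
Solving: x ≈ 57.406, y ≈ -38.399 km (keep extra digits for the depth step; rounded: 57.4, -38.4).
Then from the P sphere: z² = 157.66² − (x − 51.3)² − (y − 118.6)² with x = 57.406, y = -38.399, so z ≈ 13.065 ≈ 13.1 km.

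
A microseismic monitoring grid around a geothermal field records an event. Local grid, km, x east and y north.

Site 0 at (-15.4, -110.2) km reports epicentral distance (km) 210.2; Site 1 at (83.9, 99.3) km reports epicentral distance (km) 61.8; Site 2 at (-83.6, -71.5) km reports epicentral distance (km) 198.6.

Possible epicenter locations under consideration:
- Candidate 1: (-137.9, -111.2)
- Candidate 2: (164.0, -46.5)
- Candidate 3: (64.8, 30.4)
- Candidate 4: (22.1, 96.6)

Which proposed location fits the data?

Candidate 4

For each candidate, compare |candidate − station| to the reported distance:
Candidate 1: residuals Site 0 87.7, Site 1 244.0, Site 2 131.3 → max 244.0 km
Candidate 2: residuals Site 0 19.8, Site 1 104.6, Site 2 50.3 → max 104.6 km
Candidate 3: residuals Site 0 48.3, Site 1 9.7, Site 2 18.6 → max 48.3 km
Candidate 4: residuals Site 0 0.0, Site 1 0.1, Site 2 0.0 → max 0.1 km
Only Candidate 4 has all residuals ≈ 0.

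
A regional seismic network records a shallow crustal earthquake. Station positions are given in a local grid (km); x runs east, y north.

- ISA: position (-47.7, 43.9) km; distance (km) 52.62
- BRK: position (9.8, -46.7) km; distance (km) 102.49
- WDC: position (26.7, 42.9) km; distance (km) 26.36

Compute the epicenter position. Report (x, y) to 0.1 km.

3.6 km east, 55.6 km north

Circle about each station: (x + 47.7)² + (y − 43.9)² = 52.62²; (x − 9.8)² + (y + 46.7)² = 102.49²; (x − 26.7)² + (y − 42.9)² = 26.36².
Subtracting pairs of circle equations eliminates x²+y² and gives linear equations (the radical axes):
115.0 x − 181.2 y = -9660.91
148.8 x − 2.0 y = 424.81
Solving the 2×2 system: x ≈ 3.6, y ≈ 55.6 km.
Check against ISA (with the unrounded x, y): √((x + 47.7)²+(y − 43.9)²) = 52.62 ≈ 52.62 km. ✓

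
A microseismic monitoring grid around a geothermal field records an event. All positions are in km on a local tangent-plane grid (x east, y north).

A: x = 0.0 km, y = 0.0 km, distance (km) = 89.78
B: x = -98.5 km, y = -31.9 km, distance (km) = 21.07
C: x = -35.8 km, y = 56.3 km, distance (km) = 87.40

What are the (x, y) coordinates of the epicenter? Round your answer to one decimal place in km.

x ≈ -88.8 km, y ≈ -13.2 km

Circle about each station: x² + y² = 89.78²; (x + 98.5)² + (y + 31.9)² = 21.07²; (x + 35.8)² + (y − 56.3)² = 87.40².
Subtracting the A equation from the B and C equations removes the quadratic terms:
-197.0 x − 63.8 y = 18336.36
-71.6 x + 112.6 y = 4873.02
Solving the 2×2 system: x ≈ -88.8, y ≈ -13.2 km.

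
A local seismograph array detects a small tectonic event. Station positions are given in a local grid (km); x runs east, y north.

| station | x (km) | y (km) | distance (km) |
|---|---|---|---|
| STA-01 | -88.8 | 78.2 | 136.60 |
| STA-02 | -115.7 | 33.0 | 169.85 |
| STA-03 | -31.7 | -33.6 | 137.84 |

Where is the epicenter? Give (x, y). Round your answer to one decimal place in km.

(47.8, 79.0)

Circle about each station: (x + 88.8)² + (y − 78.2)² = 136.60²; (x + 115.7)² + (y − 33.0)² = 169.85²; (x + 31.7)² + (y + 33.6)² = 137.84².
Subtracting the STA-01 equation from the STA-02 and STA-03 equations removes the quadratic terms:
-53.8 x − 90.4 y = -9714.65
114.2 x − 223.6 y = -12207.14
Solving the 2×2 system: x ≈ 47.8, y ≈ 79.0 km.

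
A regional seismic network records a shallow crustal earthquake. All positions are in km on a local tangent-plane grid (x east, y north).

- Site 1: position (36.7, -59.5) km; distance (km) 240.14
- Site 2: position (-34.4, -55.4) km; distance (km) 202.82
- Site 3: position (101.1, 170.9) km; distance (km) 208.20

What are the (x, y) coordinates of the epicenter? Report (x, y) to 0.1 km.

(-104.0, 135.1)

Circle about each station: (x − 36.7)² + (y + 59.5)² = 240.14²; (x + 34.4)² + (y + 55.4)² = 202.82²; (x − 101.1)² + (y − 170.9)² = 208.20².
Subtracting the Site 1 equation from the Site 2 and Site 3 equations removes the quadratic terms:
-142.2 x + 8.2 y = 15896.65
128.8 x + 460.8 y = 48860.86
Solving the 2×2 system: x ≈ -104.0, y ≈ 135.1 km.
Check against Site 1 (with the unrounded x, y): √((x − 36.7)²+(y + 59.5)²) = 240.14 ≈ 240.14 km. ✓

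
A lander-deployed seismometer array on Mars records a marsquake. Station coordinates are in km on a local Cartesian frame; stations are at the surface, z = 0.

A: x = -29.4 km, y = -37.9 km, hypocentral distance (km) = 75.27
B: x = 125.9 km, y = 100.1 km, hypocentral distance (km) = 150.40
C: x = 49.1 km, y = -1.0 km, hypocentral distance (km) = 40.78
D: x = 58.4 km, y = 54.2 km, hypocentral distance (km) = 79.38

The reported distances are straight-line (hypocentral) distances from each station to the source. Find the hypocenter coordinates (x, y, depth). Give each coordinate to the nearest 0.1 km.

x ≈ 31.7 km, y ≈ -11.7 km, depth ≈ 35.3 km

Each station gives a sphere (x−x_i)² + (y−y_i)² + z² = d_i² (stations at z=0).
Subtracting the A sphere from B and C: z² cancels, leaving linear equations in x and y:
310.6 x + 276.0 y = 6615.46
157.0 x + 73.8 y = 4113.60
Solving: x ≈ 31.707, y ≈ -11.713 km (keep extra digits for the depth step; rounded: 31.7, -11.7).
Then from the A sphere: z² = 75.27² − (x + 29.4)² − (y + 37.9)² with x = 31.707, y = -11.713, so z ≈ 35.295 ≈ 35.3 km.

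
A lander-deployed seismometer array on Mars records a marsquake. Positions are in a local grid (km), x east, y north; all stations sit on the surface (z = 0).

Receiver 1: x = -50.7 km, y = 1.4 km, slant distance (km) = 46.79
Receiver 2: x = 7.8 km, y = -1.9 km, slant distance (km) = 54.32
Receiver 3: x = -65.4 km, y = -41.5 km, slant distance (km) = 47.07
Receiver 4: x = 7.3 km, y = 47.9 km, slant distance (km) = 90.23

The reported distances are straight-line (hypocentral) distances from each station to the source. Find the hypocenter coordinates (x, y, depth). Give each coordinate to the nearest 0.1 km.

(-29.6, -29.5, 28.1)

Each station gives a sphere (x−x_i)² + (y−y_i)² + z² = d_i² (stations at z=0).
Subtracting the Receiver 1 sphere from Receiver 2 and Receiver 3: z² cancels, leaving linear equations in x and y:
117.0 x − 6.6 y = -3269.36
-29.4 x − 85.8 y = 3400.68
Solving: x ≈ -29.607, y ≈ -29.490 km (keep extra digits for the depth step; rounded: -29.6, -29.5).
Then from the Receiver 1 sphere: z² = 46.79² − (x + 50.7)² − (y − 1.4)² with x = -29.607, y = -29.490, so z ≈ 28.110 ≈ 28.1 km.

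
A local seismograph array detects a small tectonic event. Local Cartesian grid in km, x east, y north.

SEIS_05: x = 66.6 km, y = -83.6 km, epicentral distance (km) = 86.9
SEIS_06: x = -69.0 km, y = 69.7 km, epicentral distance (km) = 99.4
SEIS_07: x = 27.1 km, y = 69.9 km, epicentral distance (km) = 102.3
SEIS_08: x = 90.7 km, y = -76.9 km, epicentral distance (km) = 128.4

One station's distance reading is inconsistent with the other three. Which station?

SEIS_05

Solve using three stations at a time. Using SEIS_06, SEIS_07, SEIS_08 (subtract circle equations pairwise → linear system) gives (x, y) ≈ (-23.8, -18.8).
Distances from that point to each station vs reported:
  SEIS_05: calculated 111.2 vs reported 86.9 → residual 24.3 km
  SEIS_06: calculated 99.4 vs reported 99.4 → residual 0.0 km
  SEIS_07: calculated 102.3 vs reported 102.3 → residual 0.0 km
  SEIS_08: calculated 128.4 vs reported 128.4 → residual 0.0 km
SEIS_06, SEIS_07, SEIS_08 are mutually consistent (residuals ≈ 0); SEIS_05 is off by 24.3 km.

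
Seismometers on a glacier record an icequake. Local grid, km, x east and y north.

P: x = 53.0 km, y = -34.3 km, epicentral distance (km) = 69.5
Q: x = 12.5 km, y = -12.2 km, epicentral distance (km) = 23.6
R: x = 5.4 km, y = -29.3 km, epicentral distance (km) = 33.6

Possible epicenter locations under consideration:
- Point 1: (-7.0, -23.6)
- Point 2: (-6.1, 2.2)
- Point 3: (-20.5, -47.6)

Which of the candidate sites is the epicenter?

For each candidate, compare |candidate − station| to the reported distance:
Point 1: residuals P 8.6, Q 1.0, R 20.0 → max 20.0 km
Point 2: residuals P 0.0, Q 0.1, R 0.1 → max 0.1 km
Point 3: residuals P 5.2, Q 24.8, R 1.9 → max 24.8 km
Only Point 2 has all residuals ≈ 0.

Point 2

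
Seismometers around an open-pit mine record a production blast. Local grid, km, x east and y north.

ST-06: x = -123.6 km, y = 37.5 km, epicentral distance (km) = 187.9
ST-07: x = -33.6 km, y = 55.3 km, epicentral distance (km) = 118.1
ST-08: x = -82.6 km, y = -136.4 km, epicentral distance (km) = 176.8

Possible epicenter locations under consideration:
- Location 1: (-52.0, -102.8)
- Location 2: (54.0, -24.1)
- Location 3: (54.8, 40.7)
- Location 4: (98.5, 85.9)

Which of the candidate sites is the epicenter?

For each candidate, compare |candidate − station| to the reported distance:
Location 1: residuals ST-06 30.4, ST-07 41.1, ST-08 131.4 → max 131.4 km
Location 2: residuals ST-06 0.1, ST-07 0.1, ST-08 0.0 → max 0.1 km
Location 3: residuals ST-06 9.5, ST-07 28.5, ST-08 47.3 → max 47.3 km
Location 4: residuals ST-06 39.4, ST-07 17.5, ST-08 109.9 → max 109.9 km
Only Location 2 has all residuals ≈ 0.

Location 2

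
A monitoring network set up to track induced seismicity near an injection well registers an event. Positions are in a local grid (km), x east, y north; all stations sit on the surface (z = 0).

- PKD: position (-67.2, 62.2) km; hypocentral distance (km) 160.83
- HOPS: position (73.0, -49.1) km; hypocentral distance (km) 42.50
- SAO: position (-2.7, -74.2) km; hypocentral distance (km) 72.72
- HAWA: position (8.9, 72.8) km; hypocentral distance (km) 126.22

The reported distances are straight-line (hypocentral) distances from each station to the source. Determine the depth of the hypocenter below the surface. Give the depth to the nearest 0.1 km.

Each station gives a sphere (x−x_i)² + (y−y_i)² + z² = d_i² (stations at z=0).
Subtracting the PKD sphere from HOPS and SAO: z² cancels, leaving linear equations in x and y:
280.4 x − 222.6 y = 23415.17
129.0 x − 272.8 y = 17706.34
Solving: x ≈ 51.200, y ≈ -40.695 km (keep extra digits for the depth step; rounded: 51.2, -40.7).
Then from the PKD sphere: z² = 160.83² − (x + 67.2)² − (y − 62.2)² with x = 51.200, y = -40.695, so z ≈ 35.501 ≈ 35.5 km.
Check against HAWA (with the unrounded solution): distance 126.22 ≈ 126.22 km. ✓

35.5 km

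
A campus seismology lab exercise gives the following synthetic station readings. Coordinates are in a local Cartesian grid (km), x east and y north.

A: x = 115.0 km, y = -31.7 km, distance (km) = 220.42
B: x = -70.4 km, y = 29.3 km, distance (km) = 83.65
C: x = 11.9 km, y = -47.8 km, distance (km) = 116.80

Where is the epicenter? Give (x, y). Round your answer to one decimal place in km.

-104.9 km east, -46.9 km north

Circle about each station: (x − 115.0)² + (y + 31.7)² = 220.42²; (x + 70.4)² + (y − 29.3)² = 83.65²; (x − 11.9)² + (y + 47.8)² = 116.80².
Subtracting the A equation from the B and C equations removes the quadratic terms:
-370.8 x + 122.0 y = 33172.41
-206.2 x − 32.2 y = 23139.30
Solving the 2×2 system: x ≈ -104.9, y ≈ -46.9 km.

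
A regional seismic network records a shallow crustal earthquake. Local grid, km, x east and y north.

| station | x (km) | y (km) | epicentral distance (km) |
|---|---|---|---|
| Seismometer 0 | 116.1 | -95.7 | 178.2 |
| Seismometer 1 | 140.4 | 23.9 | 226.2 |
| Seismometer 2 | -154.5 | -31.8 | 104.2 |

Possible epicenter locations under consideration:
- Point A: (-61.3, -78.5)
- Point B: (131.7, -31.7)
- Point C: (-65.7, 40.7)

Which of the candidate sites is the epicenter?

For each candidate, compare |candidate − station| to the reported distance:
Point A: residuals Seismometer 0 0.0, Seismometer 1 0.0, Seismometer 2 0.0 → max 0.0 km
Point B: residuals Seismometer 0 112.3, Seismometer 1 169.9, Seismometer 2 182.0 → max 182.0 km
Point C: residuals Seismometer 0 49.1, Seismometer 1 19.4, Seismometer 2 10.4 → max 49.1 km
Only Point A has all residuals ≈ 0.

Point A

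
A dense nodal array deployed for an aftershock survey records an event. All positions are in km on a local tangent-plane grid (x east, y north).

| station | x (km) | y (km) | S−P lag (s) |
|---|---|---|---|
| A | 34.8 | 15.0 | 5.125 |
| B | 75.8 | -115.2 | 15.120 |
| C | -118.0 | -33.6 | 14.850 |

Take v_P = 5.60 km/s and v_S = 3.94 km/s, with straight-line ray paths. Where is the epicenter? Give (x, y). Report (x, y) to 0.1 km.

Distance from S−P lag: d = Δt · v_P v_S / (v_P − v_S) = Δt · (5.60·3.94)/(5.60−3.94) ≈ 13.2916·Δt.
So d_A = 68.12, d_B = 200.97, d_C = 197.38 km.
Circle about each station: (x − 34.8)² + (y − 15.0)² = 68.12²; (x − 75.8)² + (y + 115.2)² = 200.97²; (x + 118.0)² + (y + 33.6)² = 197.38².
Subtracting pairs of circle equations eliminates x²+y² and gives linear equations (the radical axes):
82.0 x − 260.4 y = -18167.97
-305.6 x − 97.2 y = -20701.61
Solving the 2×2 system: x ≈ 41.4, y ≈ 82.8 km.
Check against A (with the unrounded x, y): √((x − 34.8)²+(y − 15.0)²) = 68.13 ≈ 68.12 km. ✓

41.4 km east, 82.8 km north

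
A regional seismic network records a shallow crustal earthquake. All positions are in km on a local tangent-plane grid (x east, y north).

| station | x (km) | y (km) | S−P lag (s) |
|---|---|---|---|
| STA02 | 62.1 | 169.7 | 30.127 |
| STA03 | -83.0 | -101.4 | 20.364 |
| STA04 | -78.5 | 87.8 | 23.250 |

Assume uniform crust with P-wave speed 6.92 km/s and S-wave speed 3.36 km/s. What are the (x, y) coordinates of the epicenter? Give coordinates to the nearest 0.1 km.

(24.8, -23.5)

Distance from S−P lag: d = Δt · v_P v_S / (v_P − v_S) = Δt · (6.92·3.36)/(6.92−3.36) ≈ 6.5312·Δt.
So d_STA02 = 196.77, d_STA03 = 133.00, d_STA04 = 151.85 km.
Circle about each station: (x − 62.1)² + (y − 169.7)² = 196.77²; (x + 83.0)² + (y + 101.4)² = 133.00²; (x + 78.5)² + (y − 87.8)² = 151.85².
Subtracting the STA02 equation from the STA03 and STA04 equations removes the quadratic terms:
-290.2 x − 542.2 y = 5545.89
-281.2 x − 163.8 y = -3123.40
Solving the 2×2 system: x ≈ 24.8, y ≈ -23.5 km.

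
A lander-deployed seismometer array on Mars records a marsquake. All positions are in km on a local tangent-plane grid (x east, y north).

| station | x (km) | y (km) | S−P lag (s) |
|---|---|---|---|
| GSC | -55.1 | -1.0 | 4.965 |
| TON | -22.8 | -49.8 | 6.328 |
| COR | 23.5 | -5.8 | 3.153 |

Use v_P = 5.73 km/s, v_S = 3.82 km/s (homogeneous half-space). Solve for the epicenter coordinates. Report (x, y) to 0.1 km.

Distance from S−P lag: d = Δt · v_P v_S / (v_P − v_S) = Δt · (5.73·3.82)/(5.73−3.82) ≈ 11.4600·Δt.
So d_GSC = 56.90, d_TON = 72.52, d_COR = 36.13 km.
Circle about each station: (x + 55.1)² + (y + 1.0)² = 56.90²; (x + 22.8)² + (y + 49.8)² = 72.52²; (x − 23.5)² + (y + 5.8)² = 36.13².
Subtracting the GSC equation from the TON and COR equations removes the quadratic terms:
64.6 x − 97.6 y = -2058.67
157.2 x − 9.6 y = -518.89
Solving the 2×2 system: x ≈ -2.1, y ≈ 19.7 km.

-2.1 km east, 19.7 km north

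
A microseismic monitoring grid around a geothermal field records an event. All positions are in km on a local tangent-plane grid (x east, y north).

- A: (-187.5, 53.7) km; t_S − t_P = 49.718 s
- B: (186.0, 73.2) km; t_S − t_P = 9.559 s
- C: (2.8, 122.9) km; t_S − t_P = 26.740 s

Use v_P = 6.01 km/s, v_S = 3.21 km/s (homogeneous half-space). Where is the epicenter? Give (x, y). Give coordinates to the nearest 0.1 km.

Distance from S−P lag: d = Δt · v_P v_S / (v_P − v_S) = Δt · (6.01·3.21)/(6.01−3.21) ≈ 6.8900·Δt.
So d_A = 342.56, d_B = 65.86, d_C = 184.24 km.
Circle about each station: (x + 187.5)² + (y − 53.7)² = 342.56²; (x − 186.0)² + (y − 73.2)² = 65.86²; (x − 2.8)² + (y − 122.9)² = 184.24².
Subtracting the A equation from the B and C equations removes the quadratic terms:
747.0 x + 39.0 y = 114924.11
380.6 x + 138.4 y = 60475.29
Solving the 2×2 system: x ≈ 153.0, y ≈ 16.2 km.
Check against A (with the unrounded x, y): √((x + 187.5)²+(y − 53.7)²) = 342.56 ≈ 342.56 km. ✓

x ≈ 153.0 km, y ≈ 16.2 km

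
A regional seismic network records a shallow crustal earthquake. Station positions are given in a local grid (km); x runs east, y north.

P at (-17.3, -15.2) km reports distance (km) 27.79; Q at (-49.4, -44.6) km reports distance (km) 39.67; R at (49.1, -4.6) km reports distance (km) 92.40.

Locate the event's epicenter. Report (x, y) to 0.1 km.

Circle about each station: (x + 17.3)² + (y + 15.2)² = 27.79²; (x + 49.4)² + (y + 44.6)² = 39.67²; (x − 49.1)² + (y + 4.6)² = 92.40².
Subtracting pairs of circle equations eliminates x²+y² and gives linear equations (the radical axes):
-64.2 x − 58.8 y = 3097.77
132.8 x + 21.2 y = -5863.84
Solving the 2×2 system: x ≈ -43.3, y ≈ -5.4 km.

x ≈ -43.3 km, y ≈ -5.4 km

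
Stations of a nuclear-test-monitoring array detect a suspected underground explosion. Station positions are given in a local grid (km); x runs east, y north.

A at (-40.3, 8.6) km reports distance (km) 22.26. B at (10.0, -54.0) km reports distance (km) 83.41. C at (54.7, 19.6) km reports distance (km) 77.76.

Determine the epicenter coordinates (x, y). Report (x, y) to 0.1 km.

Circle about each station: (x + 40.3)² + (y − 8.6)² = 22.26²; (x − 10.0)² + (y + 54.0)² = 83.41²; (x − 54.7)² + (y − 19.6)² = 77.76².
Subtracting pairs of circle equations eliminates x²+y² and gives linear equations (the radical axes):
100.6 x − 125.2 y = -5143.77
190.0 x + 22.0 y = -3872.91
Solving the 2×2 system: x ≈ -23.0, y ≈ 22.6 km.

-23.0 km east, 22.6 km north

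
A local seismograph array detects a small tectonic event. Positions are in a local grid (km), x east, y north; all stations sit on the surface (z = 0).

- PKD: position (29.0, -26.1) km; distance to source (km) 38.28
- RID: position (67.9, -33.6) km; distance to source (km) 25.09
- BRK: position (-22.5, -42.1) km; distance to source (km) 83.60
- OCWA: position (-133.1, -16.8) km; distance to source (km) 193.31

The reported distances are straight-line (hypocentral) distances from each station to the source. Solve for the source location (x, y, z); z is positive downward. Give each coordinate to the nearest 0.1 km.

x ≈ 57.8 km, y ≈ -37.1 km, depth ≈ 22.7 km

Each station gives a sphere (x−x_i)² + (y−y_i)² + z² = d_i² (stations at z=0).
Subtracting the PKD sphere from RID and BRK: z² cancels, leaving linear equations in x and y:
77.8 x − 15.0 y = 5053.01
-103.0 x − 32.0 y = -4767.15
Solving: x ≈ 57.801, y ≈ -37.073 km (keep extra digits for the depth step; rounded: 57.8, -37.1).
Then from the PKD sphere: z² = 38.28² − (x − 29.0)² − (y + 26.1)² with x = 57.801, y = -37.073, so z ≈ 22.704 ≈ 22.7 km.
Check against OCWA (with the unrounded solution): distance 193.31 ≈ 193.31 km. ✓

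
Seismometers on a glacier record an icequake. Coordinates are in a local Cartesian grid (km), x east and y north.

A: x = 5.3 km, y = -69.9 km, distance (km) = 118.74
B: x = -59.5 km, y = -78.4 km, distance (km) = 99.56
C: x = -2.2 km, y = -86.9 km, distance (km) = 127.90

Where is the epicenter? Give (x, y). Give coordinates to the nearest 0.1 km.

-71.8 km east, 20.4 km north

Circle about each station: (x − 5.3)² + (y + 69.9)² = 118.74²; (x + 59.5)² + (y + 78.4)² = 99.56²; (x + 2.2)² + (y + 86.9)² = 127.90².
Subtracting the A equation from the B and C equations removes the quadratic terms:
-129.6 x − 17.0 y = 8959.70
-15.0 x − 34.0 y = 383.13
Solving the 2×2 system: x ≈ -71.8, y ≈ 20.4 km.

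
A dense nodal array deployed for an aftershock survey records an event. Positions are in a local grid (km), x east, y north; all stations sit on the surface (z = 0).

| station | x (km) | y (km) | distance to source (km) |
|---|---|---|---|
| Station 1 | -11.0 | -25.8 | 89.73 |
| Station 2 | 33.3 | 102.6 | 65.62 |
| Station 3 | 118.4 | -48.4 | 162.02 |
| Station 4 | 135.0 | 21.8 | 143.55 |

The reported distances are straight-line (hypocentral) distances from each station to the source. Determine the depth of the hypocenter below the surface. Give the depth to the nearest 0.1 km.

Each station gives a sphere (x−x_i)² + (y−y_i)² + z² = d_i² (stations at z=0).
Subtracting the Station 1 sphere from Station 2 and Station 3: z² cancels, leaving linear equations in x and y:
88.6 x + 256.8 y = 14594.50
258.8 x − 45.2 y = -2624.53
Solving: x ≈ -0.203, y ≈ 56.902 km (keep extra digits for the depth step; rounded: -0.2, 56.9).
Then from the Station 1 sphere: z² = 89.73² − (x + 11.0)² − (y + 25.8)² with x = -0.203, y = 56.902, so z ≈ 33.095 ≈ 33.1 km.

33.1 km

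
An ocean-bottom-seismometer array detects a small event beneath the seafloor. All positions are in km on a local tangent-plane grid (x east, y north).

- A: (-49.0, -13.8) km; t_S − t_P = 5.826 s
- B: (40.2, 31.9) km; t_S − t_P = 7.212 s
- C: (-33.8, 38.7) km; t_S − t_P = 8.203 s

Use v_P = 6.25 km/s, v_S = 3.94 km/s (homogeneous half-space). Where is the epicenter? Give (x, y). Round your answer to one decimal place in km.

Distance from S−P lag: d = Δt · v_P v_S / (v_P − v_S) = Δt · (6.25·3.94)/(6.25−3.94) ≈ 10.6602·Δt.
So d_A = 62.11, d_B = 76.88, d_C = 87.45 km.
Circle about each station: (x + 49.0)² + (y + 13.8)² = 62.11²; (x − 40.2)² + (y − 31.9)² = 76.88²; (x + 33.8)² + (y − 38.7)² = 87.45².
Subtracting the A equation from the B and C equations removes the quadratic terms:
178.4 x + 91.4 y = -2010.67
30.4 x + 105.0 y = -3741.16
Solving the 2×2 system: x ≈ 8.2, y ≈ -38.0 km.

8.2 km east, -38.0 km north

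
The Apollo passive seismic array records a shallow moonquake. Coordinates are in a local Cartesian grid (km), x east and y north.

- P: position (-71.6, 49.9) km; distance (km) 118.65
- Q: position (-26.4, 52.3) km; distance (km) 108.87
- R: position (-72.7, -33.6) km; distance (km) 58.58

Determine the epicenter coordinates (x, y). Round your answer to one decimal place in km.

Circle about each station: (x + 71.6)² + (y − 49.9)² = 118.65²; (x + 26.4)² + (y − 52.3)² = 108.87²; (x + 72.7)² + (y + 33.6)² = 58.58².
Subtracting the P equation from the Q and R equations removes the quadratic terms:
90.4 x + 4.8 y = -1959.17
-2.2 x − 167.0 y = 9443.89
Solving the 2×2 system: x ≈ -18.7, y ≈ -56.3 km.

-18.7 km east, -56.3 km north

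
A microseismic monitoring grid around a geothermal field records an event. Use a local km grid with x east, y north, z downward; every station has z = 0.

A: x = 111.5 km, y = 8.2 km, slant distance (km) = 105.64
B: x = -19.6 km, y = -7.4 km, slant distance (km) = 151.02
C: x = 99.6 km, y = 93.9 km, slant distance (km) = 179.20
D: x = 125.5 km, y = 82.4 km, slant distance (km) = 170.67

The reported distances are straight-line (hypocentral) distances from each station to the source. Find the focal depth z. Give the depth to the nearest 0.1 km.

depth ≈ 67.5 km

Each station gives a sphere (x−x_i)² + (y−y_i)² + z² = d_i² (stations at z=0).
Subtracting the A sphere from B and C: z² cancels, leaving linear equations in x and y:
-262.2 x − 31.2 y = -23707.80
-23.8 x + 171.4 y = -14714.95
Solving: x ≈ 98.999, y ≈ -72.105 km (keep extra digits for the depth step; rounded: 99.0, -72.1).
Then from the A sphere: z² = 105.64² − (x − 111.5)² − (y − 8.2)² with x = 98.999, y = -72.105, so z ≈ 67.488 ≈ 67.5 km.
Check against D (with the unrounded solution): distance 170.67 ≈ 170.67 km. ✓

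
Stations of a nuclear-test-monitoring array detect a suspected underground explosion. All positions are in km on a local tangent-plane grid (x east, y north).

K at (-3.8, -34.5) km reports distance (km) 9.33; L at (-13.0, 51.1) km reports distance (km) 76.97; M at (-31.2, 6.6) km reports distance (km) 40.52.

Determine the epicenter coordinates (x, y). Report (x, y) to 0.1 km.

Circle about each station: (x + 3.8)² + (y + 34.5)² = 9.33²; (x + 13.0)² + (y − 51.1)² = 76.97²; (x + 31.2)² + (y − 6.6)² = 40.52².
Subtracting pairs of circle equations eliminates x²+y² and gives linear equations (the radical axes):
-18.4 x + 171.2 y = -4261.81
-54.8 x + 82.2 y = -1742.51
Solving the 2×2 system: x ≈ -6.6, y ≈ -25.6 km.

(-6.6, -25.6)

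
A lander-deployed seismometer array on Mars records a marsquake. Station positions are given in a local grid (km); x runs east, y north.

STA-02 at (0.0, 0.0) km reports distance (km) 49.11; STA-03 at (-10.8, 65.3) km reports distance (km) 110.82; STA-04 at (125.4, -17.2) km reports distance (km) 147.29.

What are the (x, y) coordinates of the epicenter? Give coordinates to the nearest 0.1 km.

(-19.2, -45.2)

Circle about each station: x² + y² = 49.11²; (x + 10.8)² + (y − 65.3)² = 110.82²; (x − 125.4)² + (y + 17.2)² = 147.29².
Subtracting the STA-02 equation from the STA-03 and STA-04 equations removes the quadratic terms:
-21.6 x + 130.6 y = -5488.55
250.8 x − 34.4 y = -3261.55
Solving the 2×2 system: x ≈ -19.2, y ≈ -45.2 km.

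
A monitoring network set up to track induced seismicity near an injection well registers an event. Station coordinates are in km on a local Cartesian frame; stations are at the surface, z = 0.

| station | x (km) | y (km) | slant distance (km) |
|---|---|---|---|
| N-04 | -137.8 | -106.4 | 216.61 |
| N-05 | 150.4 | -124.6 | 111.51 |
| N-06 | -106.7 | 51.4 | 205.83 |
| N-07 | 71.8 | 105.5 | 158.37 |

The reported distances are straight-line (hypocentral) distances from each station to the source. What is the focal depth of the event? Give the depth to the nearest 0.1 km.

Each station gives a sphere (x−x_i)² + (y−y_i)² + z² = d_i² (stations at z=0).
Subtracting the N-04 sphere from N-05 and N-06: z² cancels, leaving linear equations in x and y:
576.4 x − 36.4 y = 42320.93
62.2 x + 315.6 y = -11729.05
Solving: x ≈ 70.202, y ≈ -51.000 km (keep extra digits for the depth step; rounded: 70.2, -51.0).
Then from the N-04 sphere: z² = 216.61² − (x + 137.8)² − (y + 106.4)² with x = 70.202, y = -51.000, so z ≈ 24.205 ≈ 24.2 km.

24.2 km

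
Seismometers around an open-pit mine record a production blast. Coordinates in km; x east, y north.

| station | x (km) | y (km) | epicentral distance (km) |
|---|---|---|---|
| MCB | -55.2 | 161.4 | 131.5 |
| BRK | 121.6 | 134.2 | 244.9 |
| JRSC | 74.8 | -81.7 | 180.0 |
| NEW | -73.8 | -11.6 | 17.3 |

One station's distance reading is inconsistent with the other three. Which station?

Solve using three stations at a time. Using BRK, JRSC, NEW (subtract circle equations pairwise → linear system) gives (x, y) ≈ (-84.6, 2.0).
Distances from that point to each station vs reported:
  MCB: calculated 162.1 vs reported 131.5 → residual 30.6 km
  BRK: calculated 244.9 vs reported 244.9 → residual 0.0 km
  JRSC: calculated 180.0 vs reported 180.0 → residual 0.0 km
  NEW: calculated 17.3 vs reported 17.3 → residual 0.0 km
BRK, JRSC, NEW are mutually consistent (residuals ≈ 0); MCB is off by 30.6 km.

MCB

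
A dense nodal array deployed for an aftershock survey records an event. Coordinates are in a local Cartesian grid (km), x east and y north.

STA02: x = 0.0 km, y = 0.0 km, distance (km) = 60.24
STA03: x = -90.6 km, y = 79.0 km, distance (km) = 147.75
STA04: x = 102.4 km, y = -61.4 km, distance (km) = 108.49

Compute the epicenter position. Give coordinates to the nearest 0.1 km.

x ≈ 50.0 km, y ≈ 33.6 km

Circle about each station: x² + y² = 60.24²; (x + 90.6)² + (y − 79.0)² = 147.75²; (x − 102.4)² + (y + 61.4)² = 108.49².
Subtracting the STA02 equation from the STA03 and STA04 equations removes the quadratic terms:
-181.2 x + 158.0 y = -3751.84
204.8 x − 122.8 y = 6114.50
Solving the 2×2 system: x ≈ 50.0, y ≈ 33.6 km.
Check against STA02 (with the unrounded x, y): √(x²+y²) = 60.24 ≈ 60.24 km. ✓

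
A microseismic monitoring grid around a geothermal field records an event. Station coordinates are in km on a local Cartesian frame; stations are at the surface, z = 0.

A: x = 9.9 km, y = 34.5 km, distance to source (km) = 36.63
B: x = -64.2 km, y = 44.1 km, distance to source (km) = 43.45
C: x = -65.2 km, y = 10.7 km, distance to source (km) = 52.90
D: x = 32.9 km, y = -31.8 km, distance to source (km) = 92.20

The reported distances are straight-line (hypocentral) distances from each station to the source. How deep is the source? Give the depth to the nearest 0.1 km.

z ≈ 14.3 km

Each station gives a sphere (x−x_i)² + (y−y_i)² + z² = d_i² (stations at z=0).
Subtracting the A sphere from B and C: z² cancels, leaving linear equations in x and y:
-148.2 x + 19.2 y = 4232.04
-150.2 x − 47.6 y = 1620.62
Solving: x ≈ -23.401, y ≈ 39.794 km (keep extra digits for the depth step; rounded: -23.4, 39.8).
Then from the A sphere: z² = 36.63² − (x − 9.9)² − (y − 34.5)² with x = -23.401, y = 39.794, so z ≈ 14.310 ≈ 14.3 km.
Check against D (with the unrounded solution): distance 92.20 ≈ 92.20 km. ✓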